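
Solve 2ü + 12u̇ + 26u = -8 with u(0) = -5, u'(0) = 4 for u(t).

u = -4/13 - 131*exp(-3*t)*sin(2*t)/26 - 61*cos(2*t)*exp(-3*t)/13

Divide through by 2: u'' + 6u' + 13u = -4.
Characteristic equation r² + 6r + 13 = 0 has discriminant (6)² - 4·(13) = -16 < 0, so r = -3 ± 2i.
Hence u_h = C1*cos(2*t)*exp(-3*t) + C2*exp(-3*t)*sin(2*t).
For the particular solution try u_p = A0. Substituting and matching coefficients of each power of t gives A0 = -4/13, so u_p = -4/13.
General solution: u = -4/13 + C1*cos(2*t)*exp(-3*t) + C2*exp(-3*t)*sin(2*t).
Apply the initial conditions: u(0) = -4/13 + C1 = -5 and u'(0) = -3*C1 + 2*C2 = 4. Solving gives C1 = -61/13, C2 = -131/26.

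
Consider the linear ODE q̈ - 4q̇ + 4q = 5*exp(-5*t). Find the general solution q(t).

Characteristic equation r² - 4r + 4 = 0 has discriminant (-4)² - 4·(4) = 0, so r = 2 is a repeated root.
Hence q_h = (C1 + C2*t)*exp(2*t).
Try q_p = A*exp(-5*t). Substituting into the equation and dividing by exp(-5*t) gives A = 5/49, so q_p = 5*exp(-5*t)/49.

q = 5*exp(-5*t)/49 + C1*exp(2*t) + C2*t*exp(2*t)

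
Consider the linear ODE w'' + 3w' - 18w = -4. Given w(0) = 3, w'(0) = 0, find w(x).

Characteristic equation r² + 3r - 18 = 0 factors as (r - 3)(r + 6) = 0, so r = 3, -6.
Hence w_h = C1*exp(3*x) + C2*exp(-6*x).
For the particular solution try w_p = A0. Substituting and matching coefficients of each power of x gives A0 = 2/9, so w_p = 2/9.
General solution: w = 2/9 + C1*exp(3*x) + C2*exp(-6*x).
Apply the initial conditions: w(0) = 2/9 + C1 + C2 = 3 and w'(0) = -6*C2 + 3*C1 = 0. Solving gives C1 = 50/27, C2 = 25/27.

w = 2/9 + 25*exp(-6*x)/27 + 50*exp(3*x)/27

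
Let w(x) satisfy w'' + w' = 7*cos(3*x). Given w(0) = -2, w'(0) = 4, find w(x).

Characteristic equation r² + r = 0 factors as (r + 1)r = 0, so r = -1, 0.
Hence w_h = C1*exp(-x) + C2.
Try w_p = A*cos(3*x) + B*sin(3*x). Substituting and equating the coefficients of cos(3x) and sin(3x) gives A = -7/10, B = 7/30, so w_p = -7*cos(3*x)/10 + 7*sin(3*x)/30.
General solution: w = C2 - 7*cos(3*x)/10 + 7*sin(3*x)/30 + C1*exp(-x).
Apply the initial conditions: w(0) = -7/10 + C1 + C2 = -2 and w'(0) = 7/10 - C1 = 4. Solving gives C1 = -33/10, C2 = 2.

w = 2 - 33*exp(-x)/10 - 7*cos(3*x)/10 + 7*sin(3*x)/30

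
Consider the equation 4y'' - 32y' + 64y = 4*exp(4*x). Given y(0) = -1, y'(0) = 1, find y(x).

Divide through by 4: y'' - 8y' + 16y = exp(4*x).
Characteristic equation r² - 8r + 16 = 0 has discriminant (-8)² - 4·(16) = 0, so r = 4 is a repeated root.
Hence y_h = (C1 + C2*x)*exp(4*x).
Since exp(4*x) solves the homogeneous equation (r = 4 is a root of multiplicity 2), multiply the trial by x^2. Try y_p = A*x^2*exp(4*x). Substituting into the equation and dividing by exp(4*x) gives A = 1/2, so y_p = x^2*exp(4*x)/2.
General solution: y = C1*exp(4*x) + x^2*exp(4*x)/2 + C2*x*exp(4*x).
Apply the initial conditions: y(0) = C1 = -1 and y'(0) = C2 + 4*C1 = 1. Solving gives C1 = -1, C2 = 5.

y = -exp(4*x) + x**2*exp(4*x)/2 + 5*x*exp(4*x)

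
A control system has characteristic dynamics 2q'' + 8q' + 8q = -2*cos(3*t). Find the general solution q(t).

q = -12*sin(3*t)/169 + 5*cos(3*t)/169 + C1*exp(-2*t) + C2*t*exp(-2*t)

Divide through by 2: q'' + 4q' + 4q = -cos(3*t).
Characteristic equation r² + 4r + 4 = 0 has discriminant (4)² - 4·(4) = 0, so r = -2 is a repeated root.
Hence q_h = (C1 + C2*t)*exp(-2*t).
Try q_p = A*cos(3*t) + B*sin(3*t). Substituting and equating the coefficients of cos(3t) and sin(3t) gives A = 5/169, B = -12/169, so q_p = -12*sin(3*t)/169 + 5*cos(3*t)/169.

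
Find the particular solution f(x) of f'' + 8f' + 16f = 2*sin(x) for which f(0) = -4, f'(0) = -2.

f = -1140*exp(-4*x)/289 - 16*cos(x)/289 + 30*sin(x)/289 - 304*x*exp(-4*x)/17

Characteristic equation r² + 8r + 16 = 0 has discriminant (8)² - 4·(16) = 0, so r = -4 is a repeated root.
Hence f_h = (C1 + C2*x)*exp(-4*x).
Try f_p = A*cos(x) + B*sin(x). Substituting and equating the coefficients of cos(x) and sin(x) gives A = -16/289, B = 30/289, so f_p = -16*cos(x)/289 + 30*sin(x)/289.
General solution: f = -16*cos(x)/289 + 30*sin(x)/289 + C1*exp(-4*x) + C2*x*exp(-4*x).
Apply the initial conditions: f(0) = -16/289 + C1 = -4 and f'(0) = 30/289 + C2 - 4*C1 = -2. Solving gives C1 = -1140/289, C2 = -304/17.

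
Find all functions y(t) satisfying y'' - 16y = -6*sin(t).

Characteristic equation r² - 16 = 0 factors as (r + 4)(r - 4) = 0, so r = -4, 4.
Hence y_h = C1*exp(-4*t) + C2*exp(4*t).
Try y_p = A*cos(t) + B*sin(t). Substituting and equating the coefficients of cos(t) and sin(t) gives A = 0, B = 6/17, so y_p = 6*sin(t)/17.

y = 6*sin(t)/17 + C1*exp(-4*t) + C2*exp(4*t)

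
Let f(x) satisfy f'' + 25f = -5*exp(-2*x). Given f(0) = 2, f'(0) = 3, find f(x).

Characteristic equation r² + 25 = 0 has discriminant (0)² - 4·(25) = -100 < 0, so r = ± 5i.
Hence f_h = C1*cos(5*x) + C2*sin(5*x).
Try f_p = A*exp(-2*x). Substituting into the equation and dividing by exp(-2*x) gives A = -5/29, so f_p = -5*exp(-2*x)/29.
General solution: f = -5*exp(-2*x)/29 + C1*cos(5*x) + C2*sin(5*x).
Apply the initial conditions: f(0) = -5/29 + C1 = 2 and f'(0) = 10/29 + 5*C2 = 3. Solving gives C1 = 63/29, C2 = 77/145.

f = -5*exp(-2*x)/29 + 63*cos(5*x)/29 + 77*sin(5*x)/145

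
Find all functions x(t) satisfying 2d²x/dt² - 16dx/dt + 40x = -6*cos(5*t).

x = 3*cos(5*t)/325 + 24*sin(5*t)/325 + C1*cos(2*t)*exp(4*t) + C2*exp(4*t)*sin(2*t)

Divide through by 2: x'' - 8x' + 20x = -3*cos(5*t).
Characteristic equation r² - 8r + 20 = 0 has discriminant (-8)² - 4·(20) = -16 < 0, so r = 4 ± 2i.
Hence x_h = C1*cos(2*t)*exp(4*t) + C2*exp(4*t)*sin(2*t).
Try x_p = A*cos(5*t) + B*sin(5*t). Substituting and equating the coefficients of cos(5t) and sin(5t) gives A = 3/325, B = 24/325, so x_p = 3*cos(5*t)/325 + 24*sin(5*t)/325.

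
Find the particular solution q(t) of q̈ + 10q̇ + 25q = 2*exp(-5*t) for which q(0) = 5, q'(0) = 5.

q = 5*exp(-5*t) + t**2*exp(-5*t) + 30*t*exp(-5*t)

Characteristic equation r² + 10r + 25 = 0 has discriminant (10)² - 4·(25) = 0, so r = -5 is a repeated root.
Hence q_h = (C1 + C2*t)*exp(-5*t).
Since exp(-5*t) solves the homogeneous equation (r = -5 is a root of multiplicity 2), multiply the trial by t^2. Try q_p = A*t^2*exp(-5*t). Substituting into the equation and dividing by exp(-5*t) gives A = 1, so q_p = t^2*exp(-5*t).
General solution: q = C1*exp(-5*t) + t^2*exp(-5*t) + C2*t*exp(-5*t).
Apply the initial conditions: q(0) = C1 = 5 and q'(0) = C2 - 5*C1 = 5. Solving gives C1 = 5, C2 = 30.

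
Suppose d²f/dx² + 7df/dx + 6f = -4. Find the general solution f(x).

f = -2/3 + C1*exp(-x) + C2*exp(-6*x)

Characteristic equation r² + 7r + 6 = 0 factors as (r + 1)(r + 6) = 0, so r = -1, -6.
Hence f_h = C1*exp(-x) + C2*exp(-6*x).
For the particular solution try f_p = A0. Substituting and matching coefficients of each power of x gives A0 = -2/3, so f_p = -2/3.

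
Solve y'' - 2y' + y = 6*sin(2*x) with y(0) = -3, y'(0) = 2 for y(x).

y = -99*exp(x)/25 - 18*sin(2*x)/25 + 24*cos(2*x)/25 + 37*x*exp(x)/5

Characteristic equation r² - 2r + 1 = 0 has discriminant (-2)² - 4·(1) = 0, so r = 1 is a repeated root.
Hence y_h = (C1 + C2*x)*exp(x).
Try y_p = A*cos(2*x) + B*sin(2*x). Substituting and equating the coefficients of cos(2x) and sin(2x) gives A = 24/25, B = -18/25, so y_p = -18*sin(2*x)/25 + 24*cos(2*x)/25.
General solution: y = -18*sin(2*x)/25 + 24*cos(2*x)/25 + C1*exp(x) + C2*x*exp(x).
Apply the initial conditions: y(0) = 24/25 + C1 = -3 and y'(0) = -36/25 + C1 + C2 = 2. Solving gives C1 = -99/25, C2 = 37/5.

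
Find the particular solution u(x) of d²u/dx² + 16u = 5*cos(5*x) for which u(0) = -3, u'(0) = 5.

u = -22*cos(4*x)/9 - 5*cos(5*x)/9 + 5*sin(4*x)/4

Characteristic equation r² + 16 = 0 has discriminant (0)² - 4·(16) = -64 < 0, so r = ± 4i.
Hence u_h = C1*cos(4*x) + C2*sin(4*x).
Try u_p = A*cos(5*x) + B*sin(5*x). Substituting and equating the coefficients of cos(5x) and sin(5x) gives A = -5/9, B = 0, so u_p = -5*cos(5*x)/9.
General solution: u = -5*cos(5*x)/9 + C1*cos(4*x) + C2*sin(4*x).
Apply the initial conditions: u(0) = -5/9 + C1 = -3 and u'(0) = 4*C2 = 5. Solving gives C1 = -22/9, C2 = 5/4.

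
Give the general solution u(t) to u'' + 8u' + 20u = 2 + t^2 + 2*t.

u = 71/1000 + t**2/20 + 3*t/50 + C1*cos(2*t)*exp(-4*t) + C2*exp(-4*t)*sin(2*t)

Characteristic equation r² + 8r + 20 = 0 has discriminant (8)² - 4·(20) = -16 < 0, so r = -4 ± 2i.
Hence u_h = C1*cos(2*t)*exp(-4*t) + C2*exp(-4*t)*sin(2*t).
For the particular solution try u_p = A0 + A1*t + A2*t^2. Substituting and matching coefficients of each power of t gives A0 = 71/1000, A1 = 3/50, A2 = 1/20, so u_p = 71/1000 + t^2/20 + 3*t/50.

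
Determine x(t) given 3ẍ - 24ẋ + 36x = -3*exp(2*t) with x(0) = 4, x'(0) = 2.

x = -25*exp(6*t)/16 + 89*exp(2*t)/16 + t*exp(2*t)/4

Divide through by 3: x'' - 8x' + 12x = -exp(2*t).
Characteristic equation r² - 8r + 12 = 0 factors as (r - 6)(r - 2) = 0, so r = 6, 2.
Hence x_h = C1*exp(6*t) + C2*exp(2*t).
Since exp(2*t) solves the homogeneous equation (r = 2 is a root of multiplicity 1), multiply the trial by t. Try x_p = A*t*exp(2*t). Substituting into the equation and dividing by exp(2*t) gives A = 1/4, so x_p = t*exp(2*t)/4.
General solution: x = C1*exp(6*t) + C2*exp(2*t) + t*exp(2*t)/4.
Apply the initial conditions: x(0) = C1 + C2 = 4 and x'(0) = 1/4 + 2*C2 + 6*C1 = 2. Solving gives C1 = -25/16, C2 = 89/16.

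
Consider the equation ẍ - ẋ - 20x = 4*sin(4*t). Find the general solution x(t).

Characteristic equation r² - r - 20 = 0 factors as (r - 5)(r + 4) = 0, so r = 5, -4.
Hence x_h = C1*exp(5*t) + C2*exp(-4*t).
Try x_p = A*cos(4*t) + B*sin(4*t). Substituting and equating the coefficients of cos(4t) and sin(4t) gives A = 1/82, B = -9/82, so x_p = -9*sin(4*t)/82 + cos(4*t)/82.

x = -9*sin(4*t)/82 + cos(4*t)/82 + C1*exp(5*t) + C2*exp(-4*t)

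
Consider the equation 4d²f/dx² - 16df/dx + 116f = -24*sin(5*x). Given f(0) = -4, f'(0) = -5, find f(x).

Divide through by 4: f'' - 4f' + 29f = -6*sin(5*x).
Characteristic equation r² - 4r + 29 = 0 has discriminant (-4)² - 4·(29) = -100 < 0, so r = 2 ± 5i.
Hence f_h = C1*cos(5*x)*exp(2*x) + C2*exp(2*x)*sin(5*x).
Try f_p = A*cos(5*x) + B*sin(5*x). Substituting and equating the coefficients of cos(5x) and sin(5x) gives A = -15/52, B = -3/52, so f_p = -15*cos(5*x)/52 - 3*sin(5*x)/52.
General solution: f = -15*cos(5*x)/52 - 3*sin(5*x)/52 + C1*cos(5*x)*exp(2*x) + C2*exp(2*x)*sin(5*x).
Apply the initial conditions: f(0) = -15/52 + C1 = -4 and f'(0) = -15/52 + 2*C1 + 5*C2 = -5. Solving gives C1 = -193/52, C2 = 141/260.

f = -15*cos(5*x)/52 - 3*sin(5*x)/52 - 193*cos(5*x)*exp(2*x)/52 + 141*exp(2*x)*sin(5*x)/260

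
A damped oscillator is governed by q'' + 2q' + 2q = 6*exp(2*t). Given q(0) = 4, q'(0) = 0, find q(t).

q = 3*exp(2*t)/5 + 11*exp(-t)*sin(t)/5 + 17*cos(t)*exp(-t)/5

Characteristic equation r² + 2r + 2 = 0 has discriminant (2)² - 4·(2) = -4 < 0, so r = -1 ± i.
Hence q_h = C1*cos(t)*exp(-t) + C2*exp(-t)*sin(t).
Try q_p = A*exp(2*t). Substituting into the equation and dividing by exp(2*t) gives A = 3/5, so q_p = 3*exp(2*t)/5.
General solution: q = 3*exp(2*t)/5 + C1*cos(t)*exp(-t) + C2*exp(-t)*sin(t).
Apply the initial conditions: q(0) = 3/5 + C1 = 4 and q'(0) = 6/5 + C2 - C1 = 0. Solving gives C1 = 17/5, C2 = 11/5.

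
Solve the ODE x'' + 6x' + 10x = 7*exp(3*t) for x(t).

x = 7*exp(3*t)/37 + C1*cos(t)*exp(-3*t) + C2*exp(-3*t)*sin(t)

Characteristic equation r² + 6r + 10 = 0 has discriminant (6)² - 4·(10) = -4 < 0, so r = -3 ± i.
Hence x_h = C1*cos(t)*exp(-3*t) + C2*exp(-3*t)*sin(t).
Try x_p = A*exp(3*t). Substituting into the equation and dividing by exp(3*t) gives A = 7/37, so x_p = 7*exp(3*t)/37.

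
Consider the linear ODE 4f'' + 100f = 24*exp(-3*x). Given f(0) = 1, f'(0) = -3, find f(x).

f = -42*sin(5*x)/85 + 3*exp(-3*x)/17 + 14*cos(5*x)/17

Divide through by 4: f'' + 25f = 6*exp(-3*x).
Characteristic equation r² + 25 = 0 has discriminant (0)² - 4·(25) = -100 < 0, so r = ± 5i.
Hence f_h = C1*cos(5*x) + C2*sin(5*x).
Try f_p = A*exp(-3*x). Substituting into the equation and dividing by exp(-3*x) gives A = 3/17, so f_p = 3*exp(-3*x)/17.
General solution: f = 3*exp(-3*x)/17 + C1*cos(5*x) + C2*sin(5*x).
Apply the initial conditions: f(0) = 3/17 + C1 = 1 and f'(0) = -9/17 + 5*C2 = -3. Solving gives C1 = 14/17, C2 = -42/85.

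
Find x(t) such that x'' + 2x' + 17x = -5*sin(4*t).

x = -sin(4*t)/13 + 8*cos(4*t)/13 + C1*cos(4*t)*exp(-t) + C2*exp(-t)*sin(4*t)

Characteristic equation r² + 2r + 17 = 0 has discriminant (2)² - 4·(17) = -64 < 0, so r = -1 ± 4i.
Hence x_h = C1*cos(4*t)*exp(-t) + C2*exp(-t)*sin(4*t).
Try x_p = A*cos(4*t) + B*sin(4*t). Substituting and equating the coefficients of cos(4t) and sin(4t) gives A = 8/13, B = -1/13, so x_p = -sin(4*t)/13 + 8*cos(4*t)/13.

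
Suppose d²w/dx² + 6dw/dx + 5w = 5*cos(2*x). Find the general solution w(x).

Characteristic equation r² + 6r + 5 = 0 factors as (r + 1)(r + 5) = 0, so r = -1, -5.
Hence w_h = C1*exp(-x) + C2*exp(-5*x).
Try w_p = A*cos(2*x) + B*sin(2*x). Substituting and equating the coefficients of cos(2x) and sin(2x) gives A = 1/29, B = 12/29, so w_p = cos(2*x)/29 + 12*sin(2*x)/29.

w = cos(2*x)/29 + 12*sin(2*x)/29 + C1*exp(-x) + C2*exp(-5*x)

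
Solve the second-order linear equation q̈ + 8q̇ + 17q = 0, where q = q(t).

Characteristic equation r² + 8r + 17 = 0 has discriminant (8)² - 4·(17) = -4 < 0, so r = -4 ± i.
Hence q_h = C1*cos(t)*exp(-4*t) + C2*exp(-4*t)*sin(t).

q = C1*cos(t)*exp(-4*t) + C2*exp(-4*t)*sin(t)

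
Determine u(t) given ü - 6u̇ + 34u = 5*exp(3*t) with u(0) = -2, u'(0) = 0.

Characteristic equation r² - 6r + 34 = 0 has discriminant (-6)² - 4·(34) = -100 < 0, so r = 3 ± 5i.
Hence u_h = C1*cos(5*t)*exp(3*t) + C2*exp(3*t)*sin(5*t).
Try u_p = A*exp(3*t). Substituting into the equation and dividing by exp(3*t) gives A = 1/5, so u_p = exp(3*t)/5.
General solution: u = exp(3*t)/5 + C1*cos(5*t)*exp(3*t) + C2*exp(3*t)*sin(5*t).
Apply the initial conditions: u(0) = 1/5 + C1 = -2 and u'(0) = 3/5 + 3*C1 + 5*C2 = 0. Solving gives C1 = -11/5, C2 = 6/5.

u = exp(3*t)/5 - 11*cos(5*t)*exp(3*t)/5 + 6*exp(3*t)*sin(5*t)/5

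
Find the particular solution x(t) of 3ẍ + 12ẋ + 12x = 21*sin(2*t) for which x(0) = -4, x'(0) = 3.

Divide through by 3: x'' + 4x' + 4x = 7*sin(2*t).
Characteristic equation r² + 4r + 4 = 0 has discriminant (4)² - 4·(4) = 0, so r = -2 is a repeated root.
Hence x_h = (C1 + C2*t)*exp(-2*t).
Try x_p = A*cos(2*t) + B*sin(2*t). Substituting and equating the coefficients of cos(2t) and sin(2t) gives A = -7/8, B = 0, so x_p = -7*cos(2*t)/8.
General solution: x = -7*cos(2*t)/8 + C1*exp(-2*t) + C2*t*exp(-2*t).
Apply the initial conditions: x(0) = -7/8 + C1 = -4 and x'(0) = C2 - 2*C1 = 3. Solving gives C1 = -25/8, C2 = -13/4.

x = -25*exp(-2*t)/8 - 7*cos(2*t)/8 - 13*t*exp(-2*t)/4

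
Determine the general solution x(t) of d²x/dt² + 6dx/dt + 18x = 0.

Characteristic equation r² + 6r + 18 = 0 has discriminant (6)² - 4·(18) = -36 < 0, so r = -3 ± 3i.
Hence x_h = C1*cos(3*t)*exp(-3*t) + C2*exp(-3*t)*sin(3*t).

x = C1*cos(3*t)*exp(-3*t) + C2*exp(-3*t)*sin(3*t)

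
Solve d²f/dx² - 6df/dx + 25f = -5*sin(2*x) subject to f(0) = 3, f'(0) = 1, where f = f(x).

Characteristic equation r² - 6r + 25 = 0 has discriminant (-6)² - 4·(25) = -64 < 0, so r = 3 ± 4i.
Hence f_h = C1*cos(4*x)*exp(3*x) + C2*exp(3*x)*sin(4*x).
Try f_p = A*cos(2*x) + B*sin(2*x). Substituting and equating the coefficients of cos(2x) and sin(2x) gives A = -4/39, B = -7/39, so f_p = -7*sin(2*x)/39 - 4*cos(2*x)/39.
General solution: f = -7*sin(2*x)/39 - 4*cos(2*x)/39 + C1*cos(4*x)*exp(3*x) + C2*exp(3*x)*sin(4*x).
Apply the initial conditions: f(0) = -4/39 + C1 = 3 and f'(0) = -14/39 + 3*C1 + 4*C2 = 1. Solving gives C1 = 121/39, C2 = -155/78.

f = -7*sin(2*x)/39 - 4*cos(2*x)/39 - 155*exp(3*x)*sin(4*x)/78 + 121*cos(4*x)*exp(3*x)/39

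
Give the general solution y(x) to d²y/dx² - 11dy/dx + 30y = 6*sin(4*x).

y = 21*sin(4*x)/533 + 66*cos(4*x)/533 + C1*exp(6*x) + C2*exp(5*x)

Characteristic equation r² - 11r + 30 = 0 factors as (r - 6)(r - 5) = 0, so r = 6, 5.
Hence y_h = C1*exp(6*x) + C2*exp(5*x).
Try y_p = A*cos(4*x) + B*sin(4*x). Substituting and equating the coefficients of cos(4x) and sin(4x) gives A = 66/533, B = 21/533, so y_p = 21*sin(4*x)/533 + 66*cos(4*x)/533.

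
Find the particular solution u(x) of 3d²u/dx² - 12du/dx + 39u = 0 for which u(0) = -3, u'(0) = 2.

Divide through by 3: u'' - 4u' + 13u = 0.
Characteristic equation r² - 4r + 13 = 0 has discriminant (-4)² - 4·(13) = -36 < 0, so r = 2 ± 3i.
Hence u_h = C1*cos(3*x)*exp(2*x) + C2*exp(2*x)*sin(3*x).
Apply the initial conditions: u(0) = C1 = -3 and u'(0) = 2*C1 + 3*C2 = 2. Solving gives C1 = -3, C2 = 8/3.

u = -3*cos(3*x)*exp(2*x) + 8*exp(2*x)*sin(3*x)/3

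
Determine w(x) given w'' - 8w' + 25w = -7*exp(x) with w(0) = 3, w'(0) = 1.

w = -7*exp(x)/18 - 73*exp(4*x)*sin(3*x)/18 + 61*cos(3*x)*exp(4*x)/18

Characteristic equation r² - 8r + 25 = 0 has discriminant (-8)² - 4·(25) = -36 < 0, so r = 4 ± 3i.
Hence w_h = C1*cos(3*x)*exp(4*x) + C2*exp(4*x)*sin(3*x).
Try w_p = A*exp(x). Substituting into the equation and dividing by exp(x) gives A = -7/18, so w_p = -7*exp(x)/18.
General solution: w = -7*exp(x)/18 + C1*cos(3*x)*exp(4*x) + C2*exp(4*x)*sin(3*x).
Apply the initial conditions: w(0) = -7/18 + C1 = 3 and w'(0) = -7/18 + 3*C2 + 4*C1 = 1. Solving gives C1 = 61/18, C2 = -73/18.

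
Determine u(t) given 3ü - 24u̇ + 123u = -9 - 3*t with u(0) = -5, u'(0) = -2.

Divide through by 3: u'' - 8u' + 41u = -3 - t.
Characteristic equation r² - 8r + 41 = 0 has discriminant (-8)² - 4·(41) = -100 < 0, so r = 4 ± 5i.
Hence u_h = C1*cos(5*t)*exp(4*t) + C2*exp(4*t)*sin(5*t).
For the particular solution try u_p = A0 + A1*t. Substituting and matching coefficients of each power of t gives A0 = -131/1681, A1 = -1/41, so u_p = -131/1681 - t/41.
General solution: u = -131/1681 - t/41 + C1*cos(5*t)*exp(4*t) + C2*exp(4*t)*sin(5*t).
Apply the initial conditions: u(0) = -131/1681 + C1 = -5 and u'(0) = -1/41 + 4*C1 + 5*C2 = -2. Solving gives C1 = -8274/1681, C2 = 5955/1681.

u = -131/1681 - t/41 - 8274*cos(5*t)*exp(4*t)/1681 + 5955*exp(4*t)*sin(5*t)/1681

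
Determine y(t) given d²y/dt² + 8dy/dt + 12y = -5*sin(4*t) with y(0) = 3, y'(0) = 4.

Characteristic equation r² + 8r + 12 = 0 factors as (r + 2)(r + 6) = 0, so r = -2, -6.
Hence y_h = C1*exp(-2*t) + C2*exp(-6*t).
Try y_p = A*cos(4*t) + B*sin(4*t). Substituting and equating the coefficients of cos(4t) and sin(4t) gives A = 2/13, B = 1/52, so y_p = sin(4*t)/52 + 2*cos(4*t)/13.
General solution: y = sin(4*t)/52 + 2*cos(4*t)/13 + C1*exp(-2*t) + C2*exp(-6*t).
Apply the initial conditions: y(0) = 2/13 + C1 + C2 = 3 and y'(0) = 1/13 - 6*C2 - 2*C1 = 4. Solving gives C1 = 21/4, C2 = -125/52.

y = -125*exp(-6*t)/52 + sin(4*t)/52 + 2*cos(4*t)/13 + 21*exp(-2*t)/4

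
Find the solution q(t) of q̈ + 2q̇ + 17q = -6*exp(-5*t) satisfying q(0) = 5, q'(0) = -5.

q = -3*exp(-5*t)/16 - 3*exp(-t)*sin(4*t)/16 + 83*cos(4*t)*exp(-t)/16

Characteristic equation r² + 2r + 17 = 0 has discriminant (2)² - 4·(17) = -64 < 0, so r = -1 ± 4i.
Hence q_h = C1*cos(4*t)*exp(-t) + C2*exp(-t)*sin(4*t).
Try q_p = A*exp(-5*t). Substituting into the equation and dividing by exp(-5*t) gives A = -3/16, so q_p = -3*exp(-5*t)/16.
General solution: q = -3*exp(-5*t)/16 + C1*cos(4*t)*exp(-t) + C2*exp(-t)*sin(4*t).
Apply the initial conditions: q(0) = -3/16 + C1 = 5 and q'(0) = 15/16 - C1 + 4*C2 = -5. Solving gives C1 = 83/16, C2 = -3/16.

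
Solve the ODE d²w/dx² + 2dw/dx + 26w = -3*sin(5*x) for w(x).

Characteristic equation r² + 2r + 26 = 0 has discriminant (2)² - 4·(26) = -100 < 0, so r = -1 ± 5i.
Hence w_h = C1*cos(5*x)*exp(-x) + C2*exp(-x)*sin(5*x).
Try w_p = A*cos(5*x) + B*sin(5*x). Substituting and equating the coefficients of cos(5x) and sin(5x) gives A = 30/101, B = -3/101, so w_p = -3*sin(5*x)/101 + 30*cos(5*x)/101.

w = -3*sin(5*x)/101 + 30*cos(5*x)/101 + C1*cos(5*x)*exp(-x) + C2*exp(-x)*sin(5*x)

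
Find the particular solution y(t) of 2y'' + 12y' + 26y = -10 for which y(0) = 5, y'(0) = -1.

y = -5/13 + 70*cos(2*t)*exp(-3*t)/13 + 197*exp(-3*t)*sin(2*t)/26

Divide through by 2: y'' + 6y' + 13y = -5.
Characteristic equation r² + 6r + 13 = 0 has discriminant (6)² - 4·(13) = -16 < 0, so r = -3 ± 2i.
Hence y_h = C1*cos(2*t)*exp(-3*t) + C2*exp(-3*t)*sin(2*t).
For the particular solution try y_p = A0. Substituting and matching coefficients of each power of t gives A0 = -5/13, so y_p = -5/13.
General solution: y = -5/13 + C1*cos(2*t)*exp(-3*t) + C2*exp(-3*t)*sin(2*t).
Apply the initial conditions: y(0) = -5/13 + C1 = 5 and y'(0) = -3*C1 + 2*C2 = -1. Solving gives C1 = 70/13, C2 = 197/26.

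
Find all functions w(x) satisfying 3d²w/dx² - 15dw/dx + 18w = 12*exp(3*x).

w = C1*exp(3*x) + C2*exp(2*x) + 4*x*exp(3*x)

Divide through by 3: w'' - 5w' + 6w = 4*exp(3*x).
Characteristic equation r² - 5r + 6 = 0 factors as (r - 3)(r - 2) = 0, so r = 3, 2.
Hence w_h = C1*exp(3*x) + C2*exp(2*x).
Since exp(3*x) solves the homogeneous equation (r = 3 is a root of multiplicity 1), multiply the trial by x. Try w_p = A*x*exp(3*x). Substituting into the equation and dividing by exp(3*x) gives A = 4, so w_p = 4*x*exp(3*x).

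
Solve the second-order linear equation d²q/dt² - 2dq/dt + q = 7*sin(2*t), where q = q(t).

Characteristic equation r² - 2r + 1 = 0 has discriminant (-2)² - 4·(1) = 0, so r = 1 is a repeated root.
Hence q_h = (C1 + C2*t)*exp(t).
Try q_p = A*cos(2*t) + B*sin(2*t). Substituting and equating the coefficients of cos(2t) and sin(2t) gives A = 28/25, B = -21/25, so q_p = -21*sin(2*t)/25 + 28*cos(2*t)/25.

q = -21*sin(2*t)/25 + 28*cos(2*t)/25 + C1*exp(t) + C2*t*exp(t)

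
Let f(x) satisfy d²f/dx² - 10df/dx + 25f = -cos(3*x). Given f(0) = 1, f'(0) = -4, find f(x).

f = -4*cos(3*x)/289 + 15*sin(3*x)/578 + 293*exp(5*x)/289 - 311*x*exp(5*x)/34

Characteristic equation r² - 10r + 25 = 0 has discriminant (-10)² - 4·(25) = 0, so r = 5 is a repeated root.
Hence f_h = (C1 + C2*x)*exp(5*x).
Try f_p = A*cos(3*x) + B*sin(3*x). Substituting and equating the coefficients of cos(3x) and sin(3x) gives A = -4/289, B = 15/578, so f_p = -4*cos(3*x)/289 + 15*sin(3*x)/578.
General solution: f = -4*cos(3*x)/289 + 15*sin(3*x)/578 + C1*exp(5*x) + C2*x*exp(5*x).
Apply the initial conditions: f(0) = -4/289 + C1 = 1 and f'(0) = 45/578 + C2 + 5*C1 = -4. Solving gives C1 = 293/289, C2 = -311/34.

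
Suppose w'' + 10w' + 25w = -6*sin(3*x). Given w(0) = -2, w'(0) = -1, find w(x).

w = -623*exp(-5*x)/289 - 24*sin(3*x)/289 + 45*cos(3*x)/289 - 196*x*exp(-5*x)/17

Characteristic equation r² + 10r + 25 = 0 has discriminant (10)² - 4·(25) = 0, so r = -5 is a repeated root.
Hence w_h = (C1 + C2*x)*exp(-5*x).
Try w_p = A*cos(3*x) + B*sin(3*x). Substituting and equating the coefficients of cos(3x) and sin(3x) gives A = 45/289, B = -24/289, so w_p = -24*sin(3*x)/289 + 45*cos(3*x)/289.
General solution: w = -24*sin(3*x)/289 + 45*cos(3*x)/289 + C1*exp(-5*x) + C2*x*exp(-5*x).
Apply the initial conditions: w(0) = 45/289 + C1 = -2 and w'(0) = -72/289 + C2 - 5*C1 = -1. Solving gives C1 = -623/289, C2 = -196/17.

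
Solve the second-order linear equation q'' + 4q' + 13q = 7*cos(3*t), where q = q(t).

Characteristic equation r² + 4r + 13 = 0 has discriminant (4)² - 4·(13) = -36 < 0, so r = -2 ± 3i.
Hence q_h = C1*cos(3*t)*exp(-2*t) + C2*exp(-2*t)*sin(3*t).
Try q_p = A*cos(3*t) + B*sin(3*t). Substituting and equating the coefficients of cos(3t) and sin(3t) gives A = 7/40, B = 21/40, so q_p = 7*cos(3*t)/40 + 21*sin(3*t)/40.

q = 7*cos(3*t)/40 + 21*sin(3*t)/40 + C1*cos(3*t)*exp(-2*t) + C2*exp(-2*t)*sin(3*t)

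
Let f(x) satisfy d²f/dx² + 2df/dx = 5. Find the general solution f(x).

f = C2 + 5*x/2 + C1*exp(-2*x)

Characteristic equation r² + 2r = 0 factors as (r + 2)r = 0, so r = -2, 0.
Hence f_h = C1*exp(-2*x) + C2.
Since 1 solves the homogeneous equation (r = 0 is a root of multiplicity 1), multiply the trial by x. Try f_p = A*x. Substituting into the equation and dividing by 1 gives A = 5/2, so f_p = 5*x/2.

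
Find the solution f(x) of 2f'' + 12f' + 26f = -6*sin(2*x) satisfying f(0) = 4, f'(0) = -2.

Divide through by 2: f'' + 6f' + 13f = -3*sin(2*x).
Characteristic equation r² + 6r + 13 = 0 has discriminant (6)² - 4·(13) = -16 < 0, so r = -3 ± 2i.
Hence f_h = C1*cos(2*x)*exp(-3*x) + C2*exp(-3*x)*sin(2*x).
Try f_p = A*cos(2*x) + B*sin(2*x). Substituting and equating the coefficients of cos(2x) and sin(2x) gives A = 4/25, B = -3/25, so f_p = -3*sin(2*x)/25 + 4*cos(2*x)/25.
General solution: f = -3*sin(2*x)/25 + 4*cos(2*x)/25 + C1*cos(2*x)*exp(-3*x) + C2*exp(-3*x)*sin(2*x).
Apply the initial conditions: f(0) = 4/25 + C1 = 4 and f'(0) = -6/25 - 3*C1 + 2*C2 = -2. Solving gives C1 = 96/25, C2 = 122/25.

f = -3*sin(2*x)/25 + 4*cos(2*x)/25 + 96*cos(2*x)*exp(-3*x)/25 + 122*exp(-3*x)*sin(2*x)/25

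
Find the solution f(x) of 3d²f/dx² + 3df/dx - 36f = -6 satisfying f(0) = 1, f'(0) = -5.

f = 1/6 - 5*exp(3*x)/21 + 15*exp(-4*x)/14

Divide through by 3: f'' + f' - 12f = -2.
Characteristic equation r² + r - 12 = 0 factors as (r + 4)(r - 3) = 0, so r = -4, 3.
Hence f_h = C1*exp(-4*x) + C2*exp(3*x).
For the particular solution try f_p = A0. Substituting and matching coefficients of each power of x gives A0 = 1/6, so f_p = 1/6.
General solution: f = 1/6 + C1*exp(-4*x) + C2*exp(3*x).
Apply the initial conditions: f(0) = 1/6 + C1 + C2 = 1 and f'(0) = -4*C1 + 3*C2 = -5. Solving gives C1 = 15/14, C2 = -5/21.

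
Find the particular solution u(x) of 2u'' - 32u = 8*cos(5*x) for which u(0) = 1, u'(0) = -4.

Divide through by 2: u'' - 16u = 4*cos(5*x).
Characteristic equation r² - 16 = 0 factors as (r + 4)(r - 4) = 0, so r = -4, 4.
Hence u_h = C1*exp(-4*x) + C2*exp(4*x).
Try u_p = A*cos(5*x) + B*sin(5*x). Substituting and equating the coefficients of cos(5x) and sin(5x) gives A = -4/41, B = 0, so u_p = -4*cos(5*x)/41.
General solution: u = -4*cos(5*x)/41 + C1*exp(-4*x) + C2*exp(4*x).
Apply the initial conditions: u(0) = -4/41 + C1 + C2 = 1 and u'(0) = -4*C1 + 4*C2 = -4. Solving gives C1 = 43/41, C2 = 2/41.

u = -4*cos(5*x)/41 + 2*exp(4*x)/41 + 43*exp(-4*x)/41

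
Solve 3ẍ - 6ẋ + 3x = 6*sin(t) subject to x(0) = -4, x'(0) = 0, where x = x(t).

Divide through by 3: x'' - 2x' + x = 2*sin(t).
Characteristic equation r² - 2r + 1 = 0 has discriminant (-2)² - 4·(1) = 0, so r = 1 is a repeated root.
Hence x_h = (C1 + C2*t)*exp(t).
Try x_p = A*cos(t) + B*sin(t). Substituting and equating the coefficients of cos(t) and sin(t) gives A = 1, B = 0, so x_p = cos(t).
General solution: x = C1*exp(t) + C2*t*exp(t) + cos(t).
Apply the initial conditions: x(0) = 1 + C1 = -4 and x'(0) = C1 + C2 = 0. Solving gives C1 = -5, C2 = 5.

x = -5*exp(t) + 5*t*exp(t) + cos(t)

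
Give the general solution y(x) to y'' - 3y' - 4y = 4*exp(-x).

Characteristic equation r² - 3r - 4 = 0 factors as (r - 4)(r + 1) = 0, so r = 4, -1.
Hence y_h = C1*exp(4*x) + C2*exp(-x).
Since exp(-x) solves the homogeneous equation (r = -1 is a root of multiplicity 1), multiply the trial by x. Try y_p = A*x*exp(-x). Substituting into the equation and dividing by exp(-x) gives A = -4/5, so y_p = -4*x*exp(-x)/5.

y = C1*exp(4*x) + C2*exp(-x) - 4*x*exp(-x)/5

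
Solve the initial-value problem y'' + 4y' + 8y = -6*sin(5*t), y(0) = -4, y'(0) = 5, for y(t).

Characteristic equation r² + 4r + 8 = 0 has discriminant (4)² - 4·(8) = -16 < 0, so r = -2 ± 2i.
Hence y_h = C1*cos(2*t)*exp(-2*t) + C2*exp(-2*t)*sin(2*t).
Try y_p = A*cos(5*t) + B*sin(5*t). Substituting and equating the coefficients of cos(5t) and sin(5t) gives A = 120/689, B = 102/689, so y_p = 102*sin(5*t)/689 + 120*cos(5*t)/689.
General solution: y = 102*sin(5*t)/689 + 120*cos(5*t)/689 + C1*cos(2*t)*exp(-2*t) + C2*exp(-2*t)*sin(2*t).
Apply the initial conditions: y(0) = 120/689 + C1 = -4 and y'(0) = 510/689 - 2*C1 + 2*C2 = 5. Solving gives C1 = -2876/689, C2 = -2817/1378.

y = 102*sin(5*t)/689 + 120*cos(5*t)/689 - 2876*cos(2*t)*exp(-2*t)/689 - 2817*exp(-2*t)*sin(2*t)/1378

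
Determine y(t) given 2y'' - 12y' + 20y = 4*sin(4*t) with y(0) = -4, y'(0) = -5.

y = -sin(4*t)/51 + 4*cos(4*t)/51 - 208*cos(t)*exp(3*t)/51 + 373*exp(3*t)*sin(t)/51

Divide through by 2: y'' - 6y' + 10y = 2*sin(4*t).
Characteristic equation r² - 6r + 10 = 0 has discriminant (-6)² - 4·(10) = -4 < 0, so r = 3 ± i.
Hence y_h = C1*cos(t)*exp(3*t) + C2*exp(3*t)*sin(t).
Try y_p = A*cos(4*t) + B*sin(4*t). Substituting and equating the coefficients of cos(4t) and sin(4t) gives A = 4/51, B = -1/51, so y_p = -sin(4*t)/51 + 4*cos(4*t)/51.
General solution: y = -sin(4*t)/51 + 4*cos(4*t)/51 + C1*cos(t)*exp(3*t) + C2*exp(3*t)*sin(t).
Apply the initial conditions: y(0) = 4/51 + C1 = -4 and y'(0) = -4/51 + C2 + 3*C1 = -5. Solving gives C1 = -208/51, C2 = 373/51.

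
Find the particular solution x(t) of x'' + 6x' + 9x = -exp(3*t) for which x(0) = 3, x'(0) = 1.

x = -exp(3*t)/36 + 109*exp(-3*t)/36 + 61*t*exp(-3*t)/6

Characteristic equation r² + 6r + 9 = 0 has discriminant (6)² - 4·(9) = 0, so r = -3 is a repeated root.
Hence x_h = (C1 + C2*t)*exp(-3*t).
Try x_p = A*exp(3*t). Substituting into the equation and dividing by exp(3*t) gives A = -1/36, so x_p = -exp(3*t)/36.
General solution: x = -exp(3*t)/36 + C1*exp(-3*t) + C2*t*exp(-3*t).
Apply the initial conditions: x(0) = -1/36 + C1 = 3 and x'(0) = -1/12 + C2 - 3*C1 = 1. Solving gives C1 = 109/36, C2 = 61/6.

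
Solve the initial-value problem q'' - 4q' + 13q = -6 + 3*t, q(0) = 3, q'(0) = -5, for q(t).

q = -66/169 + 3*t/13 - 2030*exp(2*t)*sin(3*t)/507 + 573*cos(3*t)*exp(2*t)/169

Characteristic equation r² - 4r + 13 = 0 has discriminant (-4)² - 4·(13) = -36 < 0, so r = 2 ± 3i.
Hence q_h = C1*cos(3*t)*exp(2*t) + C2*exp(2*t)*sin(3*t).
For the particular solution try q_p = A0 + A1*t. Substituting and matching coefficients of each power of t gives A0 = -66/169, A1 = 3/13, so q_p = -66/169 + 3*t/13.
General solution: q = -66/169 + 3*t/13 + C1*cos(3*t)*exp(2*t) + C2*exp(2*t)*sin(3*t).
Apply the initial conditions: q(0) = -66/169 + C1 = 3 and q'(0) = 3/13 + 2*C1 + 3*C2 = -5. Solving gives C1 = 573/169, C2 = -2030/507.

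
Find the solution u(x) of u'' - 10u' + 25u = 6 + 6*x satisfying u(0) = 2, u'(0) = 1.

u = 42/125 + 6*x/25 + 208*exp(5*x)/125 - 189*x*exp(5*x)/25

Characteristic equation r² - 10r + 25 = 0 has discriminant (-10)² - 4·(25) = 0, so r = 5 is a repeated root.
Hence u_h = (C1 + C2*x)*exp(5*x).
For the particular solution try u_p = A0 + A1*x. Substituting and matching coefficients of each power of x gives A0 = 42/125, A1 = 6/25, so u_p = 42/125 + 6*x/25.
General solution: u = 42/125 + 6*x/25 + C1*exp(5*x) + C2*x*exp(5*x).
Apply the initial conditions: u(0) = 42/125 + C1 = 2 and u'(0) = 6/25 + C2 + 5*C1 = 1. Solving gives C1 = 208/125, C2 = -189/25.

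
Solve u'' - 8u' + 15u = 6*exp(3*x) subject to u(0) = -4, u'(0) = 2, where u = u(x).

u = -25*exp(3*x)/2 + 17*exp(5*x)/2 - 3*x*exp(3*x)

Characteristic equation r² - 8r + 15 = 0 factors as (r - 5)(r - 3) = 0, so r = 5, 3.
Hence u_h = C1*exp(5*x) + C2*exp(3*x).
Since exp(3*x) solves the homogeneous equation (r = 3 is a root of multiplicity 1), multiply the trial by x. Try u_p = A*x*exp(3*x). Substituting into the equation and dividing by exp(3*x) gives A = -3, so u_p = -3*x*exp(3*x).
General solution: u = C1*exp(5*x) + C2*exp(3*x) - 3*x*exp(3*x).
Apply the initial conditions: u(0) = C1 + C2 = -4 and u'(0) = -3 + 3*C2 + 5*C1 = 2. Solving gives C1 = 17/2, C2 = -25/2.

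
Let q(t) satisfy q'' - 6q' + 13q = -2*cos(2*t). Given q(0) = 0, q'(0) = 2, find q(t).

Characteristic equation r² - 6r + 13 = 0 has discriminant (-6)² - 4·(13) = -16 < 0, so r = 3 ± 2i.
Hence q_h = C1*cos(2*t)*exp(3*t) + C2*exp(3*t)*sin(2*t).
Try q_p = A*cos(2*t) + B*sin(2*t). Substituting and equating the coefficients of cos(2t) and sin(2t) gives A = -2/25, B = 8/75, so q_p = -2*cos(2*t)/25 + 8*sin(2*t)/75.
General solution: q = -2*cos(2*t)/25 + 8*sin(2*t)/75 + C1*cos(2*t)*exp(3*t) + C2*exp(3*t)*sin(2*t).
Apply the initial conditions: q(0) = -2/25 + C1 = 0 and q'(0) = 16/75 + 2*C2 + 3*C1 = 2. Solving gives C1 = 2/25, C2 = 58/75.

q = -2*cos(2*t)/25 + 8*sin(2*t)/75 + 2*cos(2*t)*exp(3*t)/25 + 58*exp(3*t)*sin(2*t)/75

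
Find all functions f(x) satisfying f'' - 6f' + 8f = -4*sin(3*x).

f = -72*cos(3*x)/325 + 4*sin(3*x)/325 + C1*exp(2*x) + C2*exp(4*x)

Characteristic equation r² - 6r + 8 = 0 factors as (r - 2)(r - 4) = 0, so r = 2, 4.
Hence f_h = C1*exp(2*x) + C2*exp(4*x).
Try f_p = A*cos(3*x) + B*sin(3*x). Substituting and equating the coefficients of cos(3x) and sin(3x) gives A = -72/325, B = 4/325, so f_p = -72*cos(3*x)/325 + 4*sin(3*x)/325.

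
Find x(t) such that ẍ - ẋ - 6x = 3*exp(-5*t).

x = exp(-5*t)/8 + C1*exp(-2*t) + C2*exp(3*t)

Characteristic equation r² - r - 6 = 0 factors as (r + 2)(r - 3) = 0, so r = -2, 3.
Hence x_h = C1*exp(-2*t) + C2*exp(3*t).
Try x_p = A*exp(-5*t). Substituting into the equation and dividing by exp(-5*t) gives A = 1/8, so x_p = exp(-5*t)/8.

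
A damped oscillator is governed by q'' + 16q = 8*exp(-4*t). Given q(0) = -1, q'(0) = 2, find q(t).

Characteristic equation r² + 16 = 0 has discriminant (0)² - 4·(16) = -64 < 0, so r = ± 4i.
Hence q_h = C1*cos(4*t) + C2*sin(4*t).
Try q_p = A*exp(-4*t). Substituting into the equation and dividing by exp(-4*t) gives A = 1/4, so q_p = exp(-4*t)/4.
General solution: q = exp(-4*t)/4 + C1*cos(4*t) + C2*sin(4*t).
Apply the initial conditions: q(0) = 1/4 + C1 = -1 and q'(0) = -1 + 4*C2 = 2. Solving gives C1 = -5/4, C2 = 3/4.

q = -5*cos(4*t)/4 + exp(-4*t)/4 + 3*sin(4*t)/4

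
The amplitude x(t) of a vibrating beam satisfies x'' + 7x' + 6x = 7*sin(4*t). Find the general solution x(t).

Characteristic equation r² + 7r + 6 = 0 factors as (r + 1)(r + 6) = 0, so r = -1, -6.
Hence x_h = C1*exp(-t) + C2*exp(-6*t).
Try x_p = A*cos(4*t) + B*sin(4*t). Substituting and equating the coefficients of cos(4t) and sin(4t) gives A = -49/221, B = -35/442, so x_p = -49*cos(4*t)/221 - 35*sin(4*t)/442.

x = -49*cos(4*t)/221 - 35*sin(4*t)/442 + C1*exp(-t) + C2*exp(-6*t)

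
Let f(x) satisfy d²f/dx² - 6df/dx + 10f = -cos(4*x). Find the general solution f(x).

f = cos(4*x)/102 + 2*sin(4*x)/51 + C1*cos(x)*exp(3*x) + C2*exp(3*x)*sin(x)

Characteristic equation r² - 6r + 10 = 0 has discriminant (-6)² - 4·(10) = -4 < 0, so r = 3 ± i.
Hence f_h = C1*cos(x)*exp(3*x) + C2*exp(3*x)*sin(x).
Try f_p = A*cos(4*x) + B*sin(4*x). Substituting and equating the coefficients of cos(4x) and sin(4x) gives A = 1/102, B = 2/51, so f_p = cos(4*x)/102 + 2*sin(4*x)/51.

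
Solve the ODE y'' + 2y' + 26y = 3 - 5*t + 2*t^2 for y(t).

Characteristic equation r² + 2r + 26 = 0 has discriminant (2)² - 4·(26) = -100 < 0, so r = -1 ± 5i.
Hence y_h = C1*cos(5*t)*exp(-t) + C2*exp(-t)*sin(5*t).
For the particular solution try y_p = A0 + A1*t + A2*t^2. Substituting and matching coefficients of each power of t gives A0 = 275/2197, A1 = -69/338, A2 = 1/13, so y_p = 275/2197 - 69*t/338 + t^2/13.

y = 275/2197 - 69*t/338 + t**2/13 + C1*cos(5*t)*exp(-t) + C2*exp(-t)*sin(5*t)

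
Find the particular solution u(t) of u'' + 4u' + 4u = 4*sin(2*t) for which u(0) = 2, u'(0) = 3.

Characteristic equation r² + 4r + 4 = 0 has discriminant (4)² - 4·(4) = 0, so r = -2 is a repeated root.
Hence u_h = (C1 + C2*t)*exp(-2*t).
Try u_p = A*cos(2*t) + B*sin(2*t). Substituting and equating the coefficients of cos(2t) and sin(2t) gives A = -1/2, B = 0, so u_p = -cos(2*t)/2.
General solution: u = -cos(2*t)/2 + C1*exp(-2*t) + C2*t*exp(-2*t).
Apply the initial conditions: u(0) = -1/2 + C1 = 2 and u'(0) = C2 - 2*C1 = 3. Solving gives C1 = 5/2, C2 = 8.

u = -cos(2*t)/2 + 5*exp(-2*t)/2 + 8*t*exp(-2*t)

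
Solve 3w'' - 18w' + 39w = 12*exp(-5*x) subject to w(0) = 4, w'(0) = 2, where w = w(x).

w = exp(-5*x)/17 - 81*exp(3*x)*sin(2*x)/17 + 67*cos(2*x)*exp(3*x)/17

Divide through by 3: w'' - 6w' + 13w = 4*exp(-5*x).
Characteristic equation r² - 6r + 13 = 0 has discriminant (-6)² - 4·(13) = -16 < 0, so r = 3 ± 2i.
Hence w_h = C1*cos(2*x)*exp(3*x) + C2*exp(3*x)*sin(2*x).
Try w_p = A*exp(-5*x). Substituting into the equation and dividing by exp(-5*x) gives A = 1/17, so w_p = exp(-5*x)/17.
General solution: w = exp(-5*x)/17 + C1*cos(2*x)*exp(3*x) + C2*exp(3*x)*sin(2*x).
Apply the initial conditions: w(0) = 1/17 + C1 = 4 and w'(0) = -5/17 + 2*C2 + 3*C1 = 2. Solving gives C1 = 67/17, C2 = -81/17.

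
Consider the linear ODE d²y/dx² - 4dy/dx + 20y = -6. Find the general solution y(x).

y = -3/10 + C1*cos(4*x)*exp(2*x) + C2*exp(2*x)*sin(4*x)

Characteristic equation r² - 4r + 20 = 0 has discriminant (-4)² - 4·(20) = -64 < 0, so r = 2 ± 4i.
Hence y_h = C1*cos(4*x)*exp(2*x) + C2*exp(2*x)*sin(4*x).
For the particular solution try y_p = A0. Substituting and matching coefficients of each power of x gives A0 = -3/10, so y_p = -3/10.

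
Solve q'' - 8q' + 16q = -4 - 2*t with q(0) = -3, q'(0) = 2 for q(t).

q = -5/16 - 43*exp(4*t)/16 - t/8 + 103*t*exp(4*t)/8

Characteristic equation r² - 8r + 16 = 0 has discriminant (-8)² - 4·(16) = 0, so r = 4 is a repeated root.
Hence q_h = (C1 + C2*t)*exp(4*t).
For the particular solution try q_p = A0 + A1*t. Substituting and matching coefficients of each power of t gives A0 = -5/16, A1 = -1/8, so q_p = -5/16 - t/8.
General solution: q = -5/16 - t/8 + C1*exp(4*t) + C2*t*exp(4*t).
Apply the initial conditions: q(0) = -5/16 + C1 = -3 and q'(0) = -1/8 + C2 + 4*C1 = 2. Solving gives C1 = -43/16, C2 = 103/8.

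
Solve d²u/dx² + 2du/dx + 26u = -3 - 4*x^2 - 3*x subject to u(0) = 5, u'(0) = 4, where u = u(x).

u = -212/2197 - 31*x/338 - 2*x**2/13 + 11197*cos(5*x)*exp(-x)/2197 + 40373*exp(-x)*sin(5*x)/21970

Characteristic equation r² + 2r + 26 = 0 has discriminant (2)² - 4·(26) = -100 < 0, so r = -1 ± 5i.
Hence u_h = C1*cos(5*x)*exp(-x) + C2*exp(-x)*sin(5*x).
For the particular solution try u_p = A0 + A1*x + A2*x^2. Substituting and matching coefficients of each power of x gives A0 = -212/2197, A1 = -31/338, A2 = -2/13, so u_p = -212/2197 - 31*x/338 - 2*x^2/13.
General solution: u = -212/2197 - 31*x/338 - 2*x^2/13 + C1*cos(5*x)*exp(-x) + C2*exp(-x)*sin(5*x).
Apply the initial conditions: u(0) = -212/2197 + C1 = 5 and u'(0) = -31/338 - C1 + 5*C2 = 4. Solving gives C1 = 11197/2197, C2 = 40373/21970.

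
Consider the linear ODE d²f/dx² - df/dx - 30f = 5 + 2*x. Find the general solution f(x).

Characteristic equation r² - r - 30 = 0 factors as (r - 6)(r + 5) = 0, so r = 6, -5.
Hence f_h = C1*exp(6*x) + C2*exp(-5*x).
For the particular solution try f_p = A0 + A1*x. Substituting and matching coefficients of each power of x gives A0 = -37/225, A1 = -1/15, so f_p = -37/225 - x/15.

f = -37/225 - x/15 + C1*exp(6*x) + C2*exp(-5*x)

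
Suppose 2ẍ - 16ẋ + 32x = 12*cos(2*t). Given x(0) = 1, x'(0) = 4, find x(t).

x = -6*sin(2*t)/25 + 9*cos(2*t)/50 + 41*exp(4*t)/50 + 6*t*exp(4*t)/5

Divide through by 2: x'' - 8x' + 16x = 6*cos(2*t).
Characteristic equation r² - 8r + 16 = 0 has discriminant (-8)² - 4·(16) = 0, so r = 4 is a repeated root.
Hence x_h = (C1 + C2*t)*exp(4*t).
Try x_p = A*cos(2*t) + B*sin(2*t). Substituting and equating the coefficients of cos(2t) and sin(2t) gives A = 9/50, B = -6/25, so x_p = -6*sin(2*t)/25 + 9*cos(2*t)/50.
General solution: x = -6*sin(2*t)/25 + 9*cos(2*t)/50 + C1*exp(4*t) + C2*t*exp(4*t).
Apply the initial conditions: x(0) = 9/50 + C1 = 1 and x'(0) = -12/25 + C2 + 4*C1 = 4. Solving gives C1 = 41/50, C2 = 6/5.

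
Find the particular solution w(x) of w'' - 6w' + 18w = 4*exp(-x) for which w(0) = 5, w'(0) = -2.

w = 4*exp(-x)/25 - 409*exp(3*x)*sin(3*x)/75 + 121*cos(3*x)*exp(3*x)/25

Characteristic equation r² - 6r + 18 = 0 has discriminant (-6)² - 4·(18) = -36 < 0, so r = 3 ± 3i.
Hence w_h = C1*cos(3*x)*exp(3*x) + C2*exp(3*x)*sin(3*x).
Try w_p = A*exp(-x). Substituting into the equation and dividing by exp(-x) gives A = 4/25, so w_p = 4*exp(-x)/25.
General solution: w = 4*exp(-x)/25 + C1*cos(3*x)*exp(3*x) + C2*exp(3*x)*sin(3*x).
Apply the initial conditions: w(0) = 4/25 + C1 = 5 and w'(0) = -4/25 + 3*C1 + 3*C2 = -2. Solving gives C1 = 121/25, C2 = -409/75.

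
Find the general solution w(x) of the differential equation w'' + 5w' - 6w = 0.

w = C1*exp(x) + C2*exp(-6*x)

Characteristic equation r² + 5r - 6 = 0 factors as (r - 1)(r + 6) = 0, so r = 1, -6.
Hence w_h = C1*exp(x) + C2*exp(-6*x).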